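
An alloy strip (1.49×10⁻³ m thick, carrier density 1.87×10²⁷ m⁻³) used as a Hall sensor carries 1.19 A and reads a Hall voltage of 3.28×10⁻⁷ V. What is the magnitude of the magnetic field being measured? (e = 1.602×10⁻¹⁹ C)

B ≈ 0.123 T

From V_H = IB/(n e t), B = V_H n e t / I.
B = (3.28×10⁻⁷)(1.87×10²⁷)(1.602×10⁻¹⁹)(1.49×10⁻³)/1.19 ≈ 0.123 T.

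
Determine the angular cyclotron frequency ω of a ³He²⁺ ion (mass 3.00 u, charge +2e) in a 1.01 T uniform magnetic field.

ω ≈ 6.49×10⁷ rad/s

ω = |q|B/m.
ω = (3.204×10⁻¹⁹)(1.01)/4.983×10⁻²⁷ ≈ 6.49×10⁷ rad/s.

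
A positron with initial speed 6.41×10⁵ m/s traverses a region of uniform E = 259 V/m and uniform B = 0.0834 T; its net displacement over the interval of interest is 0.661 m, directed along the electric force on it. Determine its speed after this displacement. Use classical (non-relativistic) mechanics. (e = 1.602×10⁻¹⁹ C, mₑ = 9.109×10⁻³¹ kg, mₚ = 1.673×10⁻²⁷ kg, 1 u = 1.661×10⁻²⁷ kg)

B does no work; ΔKE = |q|E d.
½mv_f² = ½mv₀² + |q|Ed = ½(9.109×10⁻³¹)(6.41×10⁵)² + (1.602×10⁻¹⁹)(259)(0.661) ≈ 1.871×10⁻¹⁹ J + 2.743×10⁻¹⁷ J ≈ 2.761×10⁻¹⁷ J.
v_f = √(2·2.761×10⁻¹⁷/9.109×10⁻³¹) ≈ 7.79×10⁶ m/s.

v_f ≈ 7.79×10⁶ m/s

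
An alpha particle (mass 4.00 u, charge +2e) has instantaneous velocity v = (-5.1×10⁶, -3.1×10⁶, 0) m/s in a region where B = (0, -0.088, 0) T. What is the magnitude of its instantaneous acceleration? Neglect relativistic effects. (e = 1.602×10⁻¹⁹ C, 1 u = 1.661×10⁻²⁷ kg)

v×B = (0, 0, 4.49×10⁵) N/C.
F = q v×B = (3.204×10⁻¹⁹ C)·(0, 0, 4.49×10⁵) = (0, 0, 1.44×10⁻¹³) N.
|a| = |F|/m = 1.438×10⁻¹³/6.644×10⁻²⁷ ≈ 2.16×10¹³ m/s².

|a| ≈ 2.16×10¹³ m/s²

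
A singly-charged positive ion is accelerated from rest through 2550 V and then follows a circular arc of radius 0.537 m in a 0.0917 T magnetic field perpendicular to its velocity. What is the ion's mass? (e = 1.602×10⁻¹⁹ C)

m ≈ 7.62×10⁻²⁶ kg

Combine |q|V = ½mv² and r = mv/(|q|B): eliminate v to get m = qB²r²/(2V).
m = (1.602×10⁻¹⁹)(0.0917)²(0.537)²/(2·2550) ≈ 7.62×10⁻²⁶ kg.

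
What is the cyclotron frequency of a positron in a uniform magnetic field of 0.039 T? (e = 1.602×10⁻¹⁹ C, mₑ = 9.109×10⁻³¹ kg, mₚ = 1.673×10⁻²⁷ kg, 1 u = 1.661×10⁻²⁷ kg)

f = |q|B/(2πm).
f = (1.602×10⁻¹⁹)(0.039)/(2π·9.109×10⁻³¹) ≈ 1.1×10⁹ Hz.

f ≈ 1.1×10⁹ Hz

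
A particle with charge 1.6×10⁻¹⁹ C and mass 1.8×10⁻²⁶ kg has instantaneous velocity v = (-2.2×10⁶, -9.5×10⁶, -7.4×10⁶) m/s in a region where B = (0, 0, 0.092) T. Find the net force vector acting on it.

v×B = (-8.74×10⁵, 2.02×10⁵, 0) N/C.
F = q v×B = (1.6×10⁻¹⁹ C)·(-8.74×10⁵, 2.02×10⁵, 0) = (-1.40×10⁻¹³, 3.24×10⁻¹⁴, 0) N.

F ≈ (-1.40×10⁻¹³, 3.24×10⁻¹⁴, 0) N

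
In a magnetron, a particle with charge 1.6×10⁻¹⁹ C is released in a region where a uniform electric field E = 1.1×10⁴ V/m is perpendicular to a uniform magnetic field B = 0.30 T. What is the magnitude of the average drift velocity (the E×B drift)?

v_d ≈ 3.7×10⁴ m/s

The steady drift has the magnetic force balancing the electric force, so v_d = E/B.
v_d = 1.1×10⁴/0.30 = 3.7×10⁴ m/s.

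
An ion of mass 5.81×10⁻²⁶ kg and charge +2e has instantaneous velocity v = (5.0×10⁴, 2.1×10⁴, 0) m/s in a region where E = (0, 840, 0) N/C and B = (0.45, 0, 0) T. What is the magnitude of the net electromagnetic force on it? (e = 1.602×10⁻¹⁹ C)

|F| ≈ 3.04×10⁻¹⁵ N

v×B = (0, 0, -9450) N/C.
E + v×B = (0, 840, -9450) N/C.
F = q(E + v×B) = (3.204×10⁻¹⁹ C)·(0, 840, -9450) = (0, 2.69×10⁻¹⁶, -3.03×10⁻¹⁵) N.
|F| = 3.04×10⁻¹⁵ N.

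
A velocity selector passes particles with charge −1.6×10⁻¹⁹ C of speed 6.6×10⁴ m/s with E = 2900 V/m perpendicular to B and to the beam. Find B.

B = 0.044 T

Balance of forces in the selector: qE = qvB ⇒ B = E/v.
B = 2900/6.6×10⁴ = 0.044 T.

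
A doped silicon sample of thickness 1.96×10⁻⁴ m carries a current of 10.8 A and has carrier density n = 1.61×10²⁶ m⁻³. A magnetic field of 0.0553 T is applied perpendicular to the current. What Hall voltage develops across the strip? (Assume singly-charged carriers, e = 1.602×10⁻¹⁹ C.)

V_H = IB/(n e t).
V_H = (10.8)(0.0553)/((1.61×10²⁶)(1.602×10⁻¹⁹)(1.96×10⁻⁴)) ≈ 1.18×10⁻⁴ V.

V_H ≈ 1.18×10⁻⁴ V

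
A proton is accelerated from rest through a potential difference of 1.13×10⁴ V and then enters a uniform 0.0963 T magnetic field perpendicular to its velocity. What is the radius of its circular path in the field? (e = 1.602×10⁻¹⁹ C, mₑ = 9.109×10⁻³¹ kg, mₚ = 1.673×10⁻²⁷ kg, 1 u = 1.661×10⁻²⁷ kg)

Acceleration: |q|V = ½mv² ⇒ v = √(2|q|V/m) = √(2·1.602×10⁻¹⁹·1.13×10⁴/1.673×10⁻²⁷) ≈ 1.471×10⁶ m/s.
In the field: r = mv/(|q|B) = (1.673×10⁻²⁷)(1.471×10⁶)/((1.602×10⁻¹⁹)(0.0963)) ≈ 0.160 m.

r ≈ 0.160 m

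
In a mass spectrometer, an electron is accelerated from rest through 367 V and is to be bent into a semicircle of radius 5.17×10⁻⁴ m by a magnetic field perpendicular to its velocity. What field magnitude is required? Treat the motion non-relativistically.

B ≈ 0.125 T

v = √(2|q|V/m) = √(2·1.602×10⁻¹⁹·367/9.109×10⁻³¹) ≈ 1.136×10⁷ m/s.
B = mv/(|q|r) = (9.109×10⁻³¹)(1.136×10⁷)/((1.602×10⁻¹⁹)(5.17×10⁻⁴)) ≈ 0.125 T.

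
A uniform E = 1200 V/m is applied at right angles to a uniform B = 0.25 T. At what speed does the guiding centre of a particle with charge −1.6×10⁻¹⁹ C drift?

v_d ≈ 4800 m/s

The E×B drift speed is v_d = E/B.
v_d = 1200/0.25 = 4800 m/s.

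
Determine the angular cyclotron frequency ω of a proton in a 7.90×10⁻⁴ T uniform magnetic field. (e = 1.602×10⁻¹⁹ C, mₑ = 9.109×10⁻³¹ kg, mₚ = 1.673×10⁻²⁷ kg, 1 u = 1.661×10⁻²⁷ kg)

ω = |q|B/m.
ω = (1.602×10⁻¹⁹)(7.90×10⁻⁴)/1.673×10⁻²⁷ ≈ 7.56×10⁴ rad/s.

ω ≈ 7.56×10⁴ rad/s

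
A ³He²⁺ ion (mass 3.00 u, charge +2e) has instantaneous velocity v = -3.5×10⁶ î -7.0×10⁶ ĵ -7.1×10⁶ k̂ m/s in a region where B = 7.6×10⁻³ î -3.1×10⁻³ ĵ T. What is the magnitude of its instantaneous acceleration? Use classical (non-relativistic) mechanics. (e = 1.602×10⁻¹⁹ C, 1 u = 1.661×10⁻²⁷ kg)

|a| ≈ 5.57×10¹² m/s²

v×B = (-2.20×10⁴, -5.40×10⁴, 6.40×10⁴) N/C.
F = q v×B = (3.204×10⁻¹⁹ C)·(-2.20×10⁴, -5.40×10⁴, 6.40×10⁴) = (-7.05×10⁻¹⁵, -1.73×10⁻¹⁴, 2.05×10⁻¹⁴) N.
|a| = |F|/m = 2.774×10⁻¹⁴/4.983×10⁻²⁷ ≈ 5.57×10¹² m/s².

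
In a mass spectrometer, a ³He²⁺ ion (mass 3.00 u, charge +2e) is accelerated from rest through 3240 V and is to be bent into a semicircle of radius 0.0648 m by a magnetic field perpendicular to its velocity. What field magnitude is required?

v = √(2|q|V/m) = √(2·3.204×10⁻¹⁹·3240/4.983×10⁻²⁷) ≈ 6.455×10⁵ m/s.
B = mv/(|q|r) = (4.983×10⁻²⁷)(6.455×10⁵)/((3.204×10⁻¹⁹)(0.0648)) ≈ 0.155 T.

B ≈ 0.155 T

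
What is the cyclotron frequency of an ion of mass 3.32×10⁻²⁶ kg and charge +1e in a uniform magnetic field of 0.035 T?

f = |q|B/(2πm).
f = (1.602×10⁻¹⁹)(0.035)/(2π·3.32×10⁻²⁶) ≈ 2.7×10⁴ Hz.

f ≈ 2.7×10⁴ Hz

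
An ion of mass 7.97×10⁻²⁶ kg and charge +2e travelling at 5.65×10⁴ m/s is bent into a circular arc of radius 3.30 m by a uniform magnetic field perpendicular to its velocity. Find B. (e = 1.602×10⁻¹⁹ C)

From |q|vB = mv²/r, B = mv/(|q|r).
B = (7.97×10⁻²⁶)(5.65×10⁴)/((3.204×10⁻¹⁹)(3.30)) ≈ 4.26×10⁻³ T.

B ≈ 4.26×10⁻³ T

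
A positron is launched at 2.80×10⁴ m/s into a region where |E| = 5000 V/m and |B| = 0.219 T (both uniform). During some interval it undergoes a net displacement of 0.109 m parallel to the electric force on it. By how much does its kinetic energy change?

ΔKE ≈ 8.73×10⁻¹⁷ J

The magnetic force is always ⟂ v and does no work; only the electric force changes KE.
ΔKE = F_E · d = |q|E d = (1.602×10⁻¹⁹)(5000)(0.109) ≈ 8.73×10⁻¹⁷ J.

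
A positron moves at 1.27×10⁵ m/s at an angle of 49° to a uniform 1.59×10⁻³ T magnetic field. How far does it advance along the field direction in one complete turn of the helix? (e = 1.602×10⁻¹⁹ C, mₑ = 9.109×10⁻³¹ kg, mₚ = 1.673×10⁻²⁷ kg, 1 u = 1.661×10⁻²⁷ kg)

p ≈ 1.87×10⁻³ m

v∥ = v cosθ = 1.27×10⁵·cos49° ≈ 8.332×10⁴ m/s.
T = 2πm/(|q|B) = 2π(9.109×10⁻³¹)/((1.602×10⁻¹⁹)(1.59×10⁻³)) ≈ 2.247×10⁻⁸ s.
pitch = v∥ T = (8.332×10⁴)(2.247×10⁻⁸) ≈ 1.87×10⁻³ m.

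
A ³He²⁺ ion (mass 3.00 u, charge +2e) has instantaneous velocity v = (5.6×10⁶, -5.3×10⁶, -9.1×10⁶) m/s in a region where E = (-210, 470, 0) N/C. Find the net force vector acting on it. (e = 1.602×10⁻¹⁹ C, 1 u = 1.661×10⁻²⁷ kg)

Only an electric field acts, so F = qE = (3.204×10⁻¹⁹ C)·(-210, 470, 0) = (-6.73×10⁻¹⁷, 1.51×10⁻¹⁶, 0) N.

F ≈ (-6.73×10⁻¹⁷, 1.51×10⁻¹⁶, 0) N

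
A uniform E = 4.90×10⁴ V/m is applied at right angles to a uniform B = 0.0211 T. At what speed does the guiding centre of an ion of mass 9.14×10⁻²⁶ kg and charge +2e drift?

v_d ≈ 2.32×10⁶ m/s

The E×B drift speed is v_d = E/B.
v_d = 4.90×10⁴/0.0211 = 2.32×10⁶ m/s.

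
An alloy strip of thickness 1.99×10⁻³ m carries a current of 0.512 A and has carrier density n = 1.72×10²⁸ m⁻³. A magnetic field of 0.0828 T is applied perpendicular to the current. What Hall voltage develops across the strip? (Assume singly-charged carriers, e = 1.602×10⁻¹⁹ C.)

V_H ≈ 7.73×10⁻⁹ V

V_H = IB/(n e t).
V_H = (0.512)(0.0828)/((1.72×10²⁸)(1.602×10⁻¹⁹)(1.99×10⁻³)) ≈ 7.73×10⁻⁹ V.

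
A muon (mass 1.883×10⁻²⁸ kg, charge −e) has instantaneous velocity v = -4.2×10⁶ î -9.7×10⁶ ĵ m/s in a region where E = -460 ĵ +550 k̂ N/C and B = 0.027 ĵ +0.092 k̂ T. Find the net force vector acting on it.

v×B = (-8.92×10⁵, 3.86×10⁵, -1.13×10⁵) N/C.
E + v×B = (-8.92×10⁵, 3.86×10⁵, -1.13×10⁵) N/C.
F = q(E + v×B) = (−1.602×10⁻¹⁹ C)·(-8.92×10⁵, 3.86×10⁵, -1.13×10⁵) = (1.43×10⁻¹³, -6.18×10⁻¹⁴, 1.81×10⁻¹⁴) N.

F ≈ (1.43×10⁻¹³, -6.18×10⁻¹⁴, 1.81×10⁻¹⁴) N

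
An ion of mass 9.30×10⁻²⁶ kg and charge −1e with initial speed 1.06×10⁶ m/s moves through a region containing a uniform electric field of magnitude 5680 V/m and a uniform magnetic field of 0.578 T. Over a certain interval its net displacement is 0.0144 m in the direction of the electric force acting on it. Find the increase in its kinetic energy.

The magnetic force is always ⟂ v and does no work; only the electric force changes KE.
ΔKE = F_E · d = |q|E d = (1.602×10⁻¹⁹)(5680)(0.0144) ≈ 1.31×10⁻¹⁷ J.

ΔKE ≈ 1.31×10⁻¹⁷ J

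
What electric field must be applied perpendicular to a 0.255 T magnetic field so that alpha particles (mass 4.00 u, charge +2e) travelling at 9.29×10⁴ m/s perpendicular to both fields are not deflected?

For straight-line motion qE = qvB, so E = vB.
E = 9.29×10⁴ × 0.255 = 2.37×10⁴ V/m.

E = 2.37×10⁴ V/m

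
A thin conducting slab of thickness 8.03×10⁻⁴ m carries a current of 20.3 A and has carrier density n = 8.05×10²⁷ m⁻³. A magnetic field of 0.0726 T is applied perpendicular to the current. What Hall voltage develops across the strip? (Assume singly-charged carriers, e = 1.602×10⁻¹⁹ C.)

V_H = IB/(n e t).
V_H = (20.3)(0.0726)/((8.05×10²⁷)(1.602×10⁻¹⁹)(8.03×10⁻⁴)) ≈ 1.42×10⁻⁶ V.

V_H ≈ 1.42×10⁻⁶ V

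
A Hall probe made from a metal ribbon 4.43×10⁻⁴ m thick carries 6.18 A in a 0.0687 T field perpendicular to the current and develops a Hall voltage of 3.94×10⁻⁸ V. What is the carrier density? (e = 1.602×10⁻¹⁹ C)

n ≈ 1.52×10²⁹ m⁻³

From V_H = IB/(n e t), n = IB/(V_H e t).
n = (6.18)(0.0687)/((3.94×10⁻⁸)(1.602×10⁻¹⁹)(4.43×10⁻⁴)) ≈ 1.52×10²⁹ m⁻³.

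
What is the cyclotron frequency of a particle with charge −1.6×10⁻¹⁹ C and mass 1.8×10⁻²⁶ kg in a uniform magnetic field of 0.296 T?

f ≈ 4.19×10⁵ Hz

f = |q|B/(2πm).
f = (1.6×10⁻¹⁹)(0.296)/(2π·1.8×10⁻²⁶) ≈ 4.19×10⁵ Hz.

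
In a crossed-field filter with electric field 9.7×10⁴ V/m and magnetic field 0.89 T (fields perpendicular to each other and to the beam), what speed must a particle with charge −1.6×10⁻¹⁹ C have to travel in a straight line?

Zero net Lorentz force requires |qE| = |q v×B|, i.e. E = vB.
v = E/B = 9.7×10⁴/0.89 = 1.1×10⁵ m/s.

v = 1.1×10⁵ m/s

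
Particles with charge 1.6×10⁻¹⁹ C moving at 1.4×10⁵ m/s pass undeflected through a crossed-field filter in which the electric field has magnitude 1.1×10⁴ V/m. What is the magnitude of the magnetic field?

Balance of forces in the selector: qE = qvB ⇒ B = E/v.
B = 1.1×10⁴/1.4×10⁵ = 0.079 T.

B = 0.079 T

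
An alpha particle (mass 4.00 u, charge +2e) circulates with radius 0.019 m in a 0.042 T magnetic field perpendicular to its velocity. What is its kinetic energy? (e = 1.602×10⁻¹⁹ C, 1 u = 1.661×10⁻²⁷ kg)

v = |q|Br/m, then KE = ½mv² = (qBr)²/(2m).
v = (3.204×10⁻¹⁹)(0.042)(0.019)/6.644×10⁻²⁷ ≈ 3.848×10⁴ m/s.
KE = ½(6.644×10⁻²⁷)(3.848×10⁴)² ≈ 4.9×10⁻¹⁸ J.

KE ≈ 4.9×10⁻¹⁸ J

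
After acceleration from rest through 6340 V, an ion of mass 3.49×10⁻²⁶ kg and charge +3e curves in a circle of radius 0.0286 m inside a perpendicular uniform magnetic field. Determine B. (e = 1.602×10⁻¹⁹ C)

B ≈ 1.06 T

v = √(2|q|V/m) = √(2·4.806×10⁻¹⁹·6340/3.49×10⁻²⁶) ≈ 4.179×10⁵ m/s.
B = mv/(|q|r) = (3.49×10⁻²⁶)(4.179×10⁵)/((4.806×10⁻¹⁹)(0.0286)) ≈ 1.06 T.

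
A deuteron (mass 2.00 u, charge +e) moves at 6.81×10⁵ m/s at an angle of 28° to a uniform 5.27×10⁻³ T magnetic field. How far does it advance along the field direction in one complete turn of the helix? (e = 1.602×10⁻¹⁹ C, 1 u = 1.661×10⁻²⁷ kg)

v∥ = v cosθ = 6.81×10⁵·cos28° ≈ 6.013×10⁵ m/s.
T = 2πm/(|q|B) = 2π(3.322×10⁻²⁷)/((1.602×10⁻¹⁹)(5.27×10⁻³)) ≈ 2.472×10⁻⁵ s.
pitch = v∥ T = (6.013×10⁵)(2.472×10⁻⁵) ≈ 14.9 m.

p ≈ 14.9 m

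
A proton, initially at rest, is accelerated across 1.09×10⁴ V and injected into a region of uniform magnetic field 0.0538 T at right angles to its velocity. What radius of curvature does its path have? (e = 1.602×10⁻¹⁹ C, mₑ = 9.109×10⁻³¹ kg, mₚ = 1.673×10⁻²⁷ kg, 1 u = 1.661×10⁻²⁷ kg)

r ≈ 0.280 m

Acceleration: |q|V = ½mv² ⇒ v = √(2|q|V/m) = √(2·1.602×10⁻¹⁹·1.09×10⁴/1.673×10⁻²⁷) ≈ 1.445×10⁶ m/s.
In the field: r = mv/(|q|B) = (1.673×10⁻²⁷)(1.445×10⁶)/((1.602×10⁻¹⁹)(0.0538)) ≈ 0.280 m.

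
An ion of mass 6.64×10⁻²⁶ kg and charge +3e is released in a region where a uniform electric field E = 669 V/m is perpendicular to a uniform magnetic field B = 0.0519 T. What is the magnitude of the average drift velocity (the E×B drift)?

v_d ≈ 1.29×10⁴ m/s

In crossed fields the guiding centre drifts at v_d = |E×B|/B² = E/B, independent of charge and mass.
v_d = 669/0.0519 = 1.29×10⁴ m/s.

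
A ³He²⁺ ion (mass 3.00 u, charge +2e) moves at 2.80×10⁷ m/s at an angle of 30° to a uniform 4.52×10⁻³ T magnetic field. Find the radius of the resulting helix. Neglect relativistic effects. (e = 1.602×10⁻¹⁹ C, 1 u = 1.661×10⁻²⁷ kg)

r ≈ 48.2 m

v⊥ = v sinθ = 2.80×10⁷·sin30° ≈ 1.400×10⁷ m/s.
r = m v⊥/(|q|B) = (4.983×10⁻²⁷)(1.400×10⁷)/((3.204×10⁻¹⁹)(4.52×10⁻³)) ≈ 48.2 m.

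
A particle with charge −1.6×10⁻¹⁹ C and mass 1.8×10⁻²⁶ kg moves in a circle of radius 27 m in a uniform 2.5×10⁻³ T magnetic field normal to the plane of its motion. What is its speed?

From |q|vB = mv²/r, v = |q|Br/m.
v = (1.6×10⁻¹⁹)(2.5×10⁻³)(27)/1.8×10⁻²⁶ ≈ 6.0×10⁵ m/s.

v ≈ 6.0×10⁵ m/s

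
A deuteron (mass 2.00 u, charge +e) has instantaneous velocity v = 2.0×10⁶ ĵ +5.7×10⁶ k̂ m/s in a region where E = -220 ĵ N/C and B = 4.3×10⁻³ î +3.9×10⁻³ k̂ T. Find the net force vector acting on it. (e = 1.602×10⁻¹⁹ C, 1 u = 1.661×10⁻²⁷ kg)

F ≈ (1.25×10⁻¹⁵, 3.89×10⁻¹⁵, -1.38×10⁻¹⁵) N

v×B = (7800, 2.45×10⁴, -8600) N/C.
E + v×B = (7800, 2.43×10⁴, -8600) N/C.
F = q(E + v×B) = (1.602×10⁻¹⁹ C)·(7800, 2.43×10⁴, -8600) = (1.25×10⁻¹⁵, 3.89×10⁻¹⁵, -1.38×10⁻¹⁵) N.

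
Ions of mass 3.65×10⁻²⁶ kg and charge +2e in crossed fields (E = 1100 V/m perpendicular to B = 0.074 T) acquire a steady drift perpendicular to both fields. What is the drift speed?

In crossed fields the guiding centre drifts at v_d = |E×B|/B² = E/B, independent of charge and mass.
v_d = 1100/0.074 = 1.5×10⁴ m/s.

v_d ≈ 1.5×10⁴ m/s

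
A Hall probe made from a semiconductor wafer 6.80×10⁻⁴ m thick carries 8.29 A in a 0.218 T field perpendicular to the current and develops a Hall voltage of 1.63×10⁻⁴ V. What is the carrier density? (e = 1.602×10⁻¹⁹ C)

From V_H = IB/(n e t), n = IB/(V_H e t).
n = (8.29)(0.218)/((1.63×10⁻⁴)(1.602×10⁻¹⁹)(6.80×10⁻⁴)) ≈ 1.02×10²⁶ m⁻³.

n ≈ 1.02×10²⁶ m⁻³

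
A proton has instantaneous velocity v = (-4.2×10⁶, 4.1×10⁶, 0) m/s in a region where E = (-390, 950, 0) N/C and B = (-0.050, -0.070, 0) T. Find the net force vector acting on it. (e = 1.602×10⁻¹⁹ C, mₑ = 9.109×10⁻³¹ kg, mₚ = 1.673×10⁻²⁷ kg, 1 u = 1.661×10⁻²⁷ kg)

F ≈ (-6.25×10⁻¹⁷, 1.52×10⁻¹⁶, 7.99×10⁻¹⁴) N

v×B = (0, 0, 4.99×10⁵) N/C.
E + v×B = (-390, 950, 4.99×10⁵) N/C.
F = q(E + v×B) = (1.602×10⁻¹⁹ C)·(-390, 950, 4.99×10⁵) = (-6.25×10⁻¹⁷, 1.52×10⁻¹⁶, 7.99×10⁻¹⁴) N.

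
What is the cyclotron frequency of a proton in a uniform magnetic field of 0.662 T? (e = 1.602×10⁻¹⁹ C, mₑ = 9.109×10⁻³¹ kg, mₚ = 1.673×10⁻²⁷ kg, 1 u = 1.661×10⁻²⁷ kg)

f = |q|B/(2πm).
f = (1.602×10⁻¹⁹)(0.662)/(2π·1.673×10⁻²⁷) ≈ 1.01×10⁷ Hz.

f ≈ 1.01×10⁷ Hz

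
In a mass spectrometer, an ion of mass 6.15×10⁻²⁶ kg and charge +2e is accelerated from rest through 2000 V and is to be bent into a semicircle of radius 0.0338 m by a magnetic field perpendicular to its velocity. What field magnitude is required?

v = √(2|q|V/m) = √(2·3.204×10⁻¹⁹·2000/6.15×10⁻²⁶) ≈ 1.444×10⁵ m/s.
B = mv/(|q|r) = (6.15×10⁻²⁶)(1.444×10⁵)/((3.204×10⁻¹⁹)(0.0338)) ≈ 0.820 T.

B ≈ 0.820 T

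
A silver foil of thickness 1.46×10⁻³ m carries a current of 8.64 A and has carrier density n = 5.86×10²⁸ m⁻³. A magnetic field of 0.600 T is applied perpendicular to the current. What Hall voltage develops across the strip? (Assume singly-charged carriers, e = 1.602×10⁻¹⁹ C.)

V_H = IB/(n e t).
V_H = (8.64)(0.600)/((5.86×10²⁸)(1.602×10⁻¹⁹)(1.46×10⁻³)) ≈ 3.78×10⁻⁷ V.

V_H ≈ 3.78×10⁻⁷ V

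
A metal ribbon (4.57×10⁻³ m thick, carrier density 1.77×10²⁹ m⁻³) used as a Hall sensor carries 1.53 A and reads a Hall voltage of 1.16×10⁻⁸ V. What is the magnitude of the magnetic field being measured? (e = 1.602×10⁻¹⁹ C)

From V_H = IB/(n e t), B = V_H n e t / I.
B = (1.16×10⁻⁸)(1.77×10²⁹)(1.602×10⁻¹⁹)(4.57×10⁻³)/1.53 ≈ 0.982 T.

B ≈ 0.982 T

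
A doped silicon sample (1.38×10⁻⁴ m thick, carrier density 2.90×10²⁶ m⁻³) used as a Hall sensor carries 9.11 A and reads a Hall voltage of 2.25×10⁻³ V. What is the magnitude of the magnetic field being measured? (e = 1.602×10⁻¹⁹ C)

B ≈ 1.58 T

From V_H = IB/(n e t), B = V_H n e t / I.
B = (2.25×10⁻³)(2.90×10²⁶)(1.602×10⁻¹⁹)(1.38×10⁻⁴)/9.11 ≈ 1.58 T.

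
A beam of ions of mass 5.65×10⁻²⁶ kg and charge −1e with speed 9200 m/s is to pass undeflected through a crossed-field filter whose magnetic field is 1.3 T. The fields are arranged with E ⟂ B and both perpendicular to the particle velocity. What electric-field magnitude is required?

E = 1.2×10⁴ V/m

For straight-line motion qE = qvB, so E = vB.
E = 9200 × 1.3 = 1.2×10⁴ V/m.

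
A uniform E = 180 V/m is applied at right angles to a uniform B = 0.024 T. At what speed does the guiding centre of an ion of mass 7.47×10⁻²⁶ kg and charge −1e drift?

v_d ≈ 7500 m/s

In crossed fields the guiding centre drifts at v_d = |E×B|/B² = E/B, independent of charge and mass.
v_d = 180/0.024 = 7500 m/s.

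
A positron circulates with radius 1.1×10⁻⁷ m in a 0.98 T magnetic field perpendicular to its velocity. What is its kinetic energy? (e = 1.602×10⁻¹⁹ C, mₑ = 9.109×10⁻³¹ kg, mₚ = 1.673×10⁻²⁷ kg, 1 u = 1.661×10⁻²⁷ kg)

v = |q|Br/m, then KE = ½mv² = (qBr)²/(2m).
v = (1.602×10⁻¹⁹)(0.98)(1.1×10⁻⁷)/9.109×10⁻³¹ ≈ 1.896×10⁴ m/s.
KE = ½(9.109×10⁻³¹)(1.896×10⁴)² ≈ 1.6×10⁻²² J.

KE ≈ 1.6×10⁻²² J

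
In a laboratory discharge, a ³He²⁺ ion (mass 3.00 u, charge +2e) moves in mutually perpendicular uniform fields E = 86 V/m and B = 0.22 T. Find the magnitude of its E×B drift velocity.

The E×B drift speed is v_d = E/B.
v_d = 86/0.22 = 390 m/s.

v_d ≈ 390 m/s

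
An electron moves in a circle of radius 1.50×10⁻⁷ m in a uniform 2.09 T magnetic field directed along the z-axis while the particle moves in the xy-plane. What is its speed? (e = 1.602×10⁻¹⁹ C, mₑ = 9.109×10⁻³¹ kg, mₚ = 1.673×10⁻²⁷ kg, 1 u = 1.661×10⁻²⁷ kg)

v ≈ 5.51×10⁴ m/s

From |q|vB = mv²/r, v = |q|Br/m.
v = (1.602×10⁻¹⁹)(2.09)(1.50×10⁻⁷)/9.109×10⁻³¹ ≈ 5.51×10⁴ m/s.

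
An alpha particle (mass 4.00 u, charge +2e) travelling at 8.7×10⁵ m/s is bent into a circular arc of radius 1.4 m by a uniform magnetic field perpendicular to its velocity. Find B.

From |q|vB = mv²/r, B = mv/(|q|r).
B = (6.644×10⁻²⁷)(8.7×10⁵)/((3.204×10⁻¹⁹)(1.4)) ≈ 0.013 T.

B ≈ 0.013 T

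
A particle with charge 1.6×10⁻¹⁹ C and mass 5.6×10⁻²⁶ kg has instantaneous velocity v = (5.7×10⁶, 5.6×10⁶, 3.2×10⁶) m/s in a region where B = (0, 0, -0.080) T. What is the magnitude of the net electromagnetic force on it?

|F| ≈ 1.02×10⁻¹³ N

v×B = (-4.48×10⁵, 4.56×10⁵, 0) N/C.
F = q v×B = (1.6×10⁻¹⁹ C)·(-4.48×10⁵, 4.56×10⁵, 0) = (-7.17×10⁻¹⁴, 7.30×10⁻¹⁴, 0) N.
|F| = 1.02×10⁻¹³ N.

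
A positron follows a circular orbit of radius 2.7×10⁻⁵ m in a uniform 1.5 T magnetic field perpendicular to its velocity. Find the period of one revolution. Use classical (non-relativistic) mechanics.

T ≈ 2.4×10⁻¹¹ s

The cyclotron period depends only on m, q, B: T = 2πm/(|q|B).
T = 2π(9.109×10⁻³¹)/((1.602×10⁻¹⁹)(1.5)) ≈ 2.4×10⁻¹¹ s.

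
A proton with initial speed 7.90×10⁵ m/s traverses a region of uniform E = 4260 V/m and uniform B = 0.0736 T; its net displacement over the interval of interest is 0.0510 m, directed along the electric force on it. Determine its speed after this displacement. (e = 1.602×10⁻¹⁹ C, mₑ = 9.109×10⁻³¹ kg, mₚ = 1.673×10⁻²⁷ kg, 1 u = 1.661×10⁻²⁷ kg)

B does no work; ΔKE = |q|E d.
½mv_f² = ½mv₀² + |q|Ed = ½(1.673×10⁻²⁷)(7.90×10⁵)² + (1.602×10⁻¹⁹)(4260)(0.0510) ≈ 5.221×10⁻¹⁶ J + 3.481×10⁻¹⁷ J ≈ 5.569×10⁻¹⁶ J.
v_f = √(2·5.569×10⁻¹⁶/1.673×10⁻²⁷) ≈ 8.16×10⁵ m/s.

v_f ≈ 8.16×10⁵ m/s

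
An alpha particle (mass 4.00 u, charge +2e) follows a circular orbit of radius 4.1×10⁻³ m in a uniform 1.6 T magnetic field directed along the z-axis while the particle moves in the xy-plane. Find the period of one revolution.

T ≈ 8.1×10⁻⁸ s

The cyclotron period depends only on m, q, B: T = 2πm/(|q|B).
T = 2π(6.644×10⁻²⁷)/((3.204×10⁻¹⁹)(1.6)) ≈ 8.1×10⁻⁸ s.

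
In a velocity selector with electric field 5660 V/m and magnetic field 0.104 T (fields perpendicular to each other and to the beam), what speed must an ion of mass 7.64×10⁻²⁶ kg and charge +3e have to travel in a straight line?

v = 5.44×10⁴ m/s

Zero net Lorentz force requires |qE| = |q v×B|, i.e. E = vB.
v = E/B = 5660/0.104 = 5.44×10⁴ m/s.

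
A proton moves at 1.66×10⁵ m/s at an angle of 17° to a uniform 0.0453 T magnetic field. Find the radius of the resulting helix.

v⊥ = v sinθ = 1.66×10⁵·sin17° ≈ 4.853×10⁴ m/s.
r = m v⊥/(|q|B) = (1.673×10⁻²⁷)(4.853×10⁴)/((1.602×10⁻¹⁹)(0.0453)) ≈ 0.0112 m.

r ≈ 0.0112 m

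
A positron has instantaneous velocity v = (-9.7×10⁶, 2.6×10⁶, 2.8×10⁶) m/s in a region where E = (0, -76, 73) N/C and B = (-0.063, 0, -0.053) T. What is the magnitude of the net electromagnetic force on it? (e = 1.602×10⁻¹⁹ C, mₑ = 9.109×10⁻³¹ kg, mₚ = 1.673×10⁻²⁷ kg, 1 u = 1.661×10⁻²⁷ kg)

v×B = (-1.38×10⁵, -6.90×10⁵, 1.64×10⁵) N/C.
E + v×B = (-1.38×10⁵, -6.91×10⁵, 1.64×10⁵) N/C.
F = q(E + v×B) = (1.602×10⁻¹⁹ C)·(-1.38×10⁵, -6.91×10⁵, 1.64×10⁵) = (-2.21×10⁻¹⁴, -1.11×10⁻¹³, 2.63×10⁻¹⁴) N.
|F| = 1.16×10⁻¹³ N.

|F| ≈ 1.16×10⁻¹³ N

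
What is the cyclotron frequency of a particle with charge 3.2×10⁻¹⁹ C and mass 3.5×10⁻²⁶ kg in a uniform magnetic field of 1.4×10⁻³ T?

f ≈ 2000 Hz

f = |q|B/(2πm).
f = (3.2×10⁻¹⁹)(1.4×10⁻³)/(2π·3.5×10⁻²⁶) ≈ 2000 Hz.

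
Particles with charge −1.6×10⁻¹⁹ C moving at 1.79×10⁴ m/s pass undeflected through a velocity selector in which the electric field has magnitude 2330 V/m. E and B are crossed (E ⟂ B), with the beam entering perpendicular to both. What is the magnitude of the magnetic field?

Balance of forces in the selector: qE = qvB ⇒ B = E/v.
B = 2330/1.79×10⁴ = 0.130 T.

B = 0.130 T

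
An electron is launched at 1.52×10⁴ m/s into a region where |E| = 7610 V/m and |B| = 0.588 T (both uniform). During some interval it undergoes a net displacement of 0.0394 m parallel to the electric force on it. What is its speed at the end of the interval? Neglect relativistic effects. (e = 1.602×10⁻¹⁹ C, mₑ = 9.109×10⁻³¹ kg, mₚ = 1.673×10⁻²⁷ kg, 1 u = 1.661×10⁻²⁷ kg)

v_f ≈ 1.03×10⁷ m/s

B does no work; ΔKE = |q|E d.
½mv_f² = ½mv₀² + |q|Ed = ½(9.109×10⁻³¹)(1.52×10⁴)² + (1.602×10⁻¹⁹)(7610)(0.0394) ≈ 1.052×10⁻²² J + 4.803×10⁻¹⁷ J ≈ 4.803×10⁻¹⁷ J.
v_f = √(2·4.803×10⁻¹⁷/9.109×10⁻³¹) ≈ 1.03×10⁷ m/s.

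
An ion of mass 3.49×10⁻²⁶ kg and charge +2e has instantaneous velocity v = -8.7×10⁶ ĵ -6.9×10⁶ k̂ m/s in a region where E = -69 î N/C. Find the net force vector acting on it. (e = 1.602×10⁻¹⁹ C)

F ≈ (-2.21×10⁻¹⁷, 0, 0) N

Only an electric field acts, so F = qE = (3.204×10⁻¹⁹ C)·(-69.0, 0, 0) = (-2.21×10⁻¹⁷, 0, 0) N.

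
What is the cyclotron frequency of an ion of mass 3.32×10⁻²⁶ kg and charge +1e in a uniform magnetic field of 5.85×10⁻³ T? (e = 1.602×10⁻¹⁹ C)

f ≈ 4490 Hz

f = |q|B/(2πm).
f = (1.602×10⁻¹⁹)(5.85×10⁻³)/(2π·3.32×10⁻²⁶) ≈ 4490 Hz.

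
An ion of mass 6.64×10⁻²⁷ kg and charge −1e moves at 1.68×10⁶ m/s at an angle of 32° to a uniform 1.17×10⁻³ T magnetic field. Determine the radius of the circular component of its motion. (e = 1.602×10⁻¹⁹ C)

v⊥ = v sinθ = 1.68×10⁶·sin32° ≈ 8.903×10⁵ m/s.
r = m v⊥/(|q|B) = (6.64×10⁻²⁷)(8.903×10⁵)/((1.602×10⁻¹⁹)(1.17×10⁻³)) ≈ 31.5 m.

r ≈ 31.5 m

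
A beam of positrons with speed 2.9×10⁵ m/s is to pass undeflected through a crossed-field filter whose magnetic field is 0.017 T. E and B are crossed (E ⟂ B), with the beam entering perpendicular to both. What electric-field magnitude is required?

For straight-line motion qE = qvB, so E = vB.
E = 2.9×10⁵ × 0.017 = 4900 V/m.

E = 4900 V/m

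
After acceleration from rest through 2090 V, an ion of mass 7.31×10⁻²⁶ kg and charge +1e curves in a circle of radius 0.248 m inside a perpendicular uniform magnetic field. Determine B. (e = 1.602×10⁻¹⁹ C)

v = √(2|q|V/m) = √(2·1.602×10⁻¹⁹·2090/7.31×10⁻²⁶) ≈ 9.571×10⁴ m/s.
B = mv/(|q|r) = (7.31×10⁻²⁶)(9.571×10⁴)/((1.602×10⁻¹⁹)(0.248)) ≈ 0.176 T.

B ≈ 0.176 T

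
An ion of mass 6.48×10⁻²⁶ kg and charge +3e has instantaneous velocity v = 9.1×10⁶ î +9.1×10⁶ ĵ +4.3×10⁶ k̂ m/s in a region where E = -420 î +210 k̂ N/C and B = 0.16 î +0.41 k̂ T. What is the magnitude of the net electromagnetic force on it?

v×B = (3.73×10⁶, -3.04×10⁶, -1.46×10⁶) N/C.
E + v×B = (3.73×10⁶, -3.04×10⁶, -1.46×10⁶) N/C.
F = q(E + v×B) = (4.806×10⁻¹⁹ C)·(3.73×10⁶, -3.04×10⁶, -1.46×10⁶) = (1.79×10⁻¹², -1.46×10⁻¹², -7.00×10⁻¹³) N.
|F| = 2.42×10⁻¹² N.

|F| ≈ 2.42×10⁻¹² N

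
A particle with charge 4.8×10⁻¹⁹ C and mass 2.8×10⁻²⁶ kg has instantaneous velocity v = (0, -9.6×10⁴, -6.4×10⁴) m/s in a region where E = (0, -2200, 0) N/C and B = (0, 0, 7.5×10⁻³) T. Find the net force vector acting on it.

F ≈ (-3.46×10⁻¹⁶, -1.06×10⁻¹⁵, 0) N

v×B = (-720, 0, 0) N/C.
E + v×B = (-720, -2200, 0) N/C.
F = q(E + v×B) = (4.8×10⁻¹⁹ C)·(-720, -2200, 0) = (-3.46×10⁻¹⁶, -1.06×10⁻¹⁵, 0) N.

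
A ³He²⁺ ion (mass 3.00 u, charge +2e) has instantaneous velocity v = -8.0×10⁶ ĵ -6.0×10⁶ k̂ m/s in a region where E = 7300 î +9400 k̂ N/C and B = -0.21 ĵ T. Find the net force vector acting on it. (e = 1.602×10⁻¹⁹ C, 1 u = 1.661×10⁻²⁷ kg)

v×B = (-1.26×10⁶, 0, 0) N/C.
E + v×B = (-1.25×10⁶, 0, 9400) N/C.
F = q(E + v×B) = (3.204×10⁻¹⁹ C)·(-1.25×10⁶, 0, 9400) = (-4.01×10⁻¹³, 0, 3.01×10⁻¹⁵) N.

F ≈ (-4.01×10⁻¹³, 0, 3.01×10⁻¹⁵) N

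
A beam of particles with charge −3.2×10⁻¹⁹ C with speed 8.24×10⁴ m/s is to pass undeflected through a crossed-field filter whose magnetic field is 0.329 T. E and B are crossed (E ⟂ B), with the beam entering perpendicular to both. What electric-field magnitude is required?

E = 2.71×10⁴ V/m

For straight-line motion qE = qvB, so E = vB.
E = 8.24×10⁴ × 0.329 = 2.71×10⁴ V/m.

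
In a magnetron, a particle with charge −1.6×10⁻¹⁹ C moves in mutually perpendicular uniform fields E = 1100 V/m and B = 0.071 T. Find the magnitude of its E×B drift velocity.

v_d ≈ 1.5×10⁴ m/s

The steady drift has the magnetic force balancing the electric force, so v_d = E/B.
v_d = 1100/0.071 = 1.5×10⁴ m/s.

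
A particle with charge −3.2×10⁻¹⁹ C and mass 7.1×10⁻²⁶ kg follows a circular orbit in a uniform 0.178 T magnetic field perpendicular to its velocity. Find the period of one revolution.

The cyclotron period depends only on m, q, B: T = 2πm/(|q|B).
T = 2π(7.1×10⁻²⁶)/((3.2×10⁻¹⁹)(0.178)) ≈ 7.83×10⁻⁶ s.

T ≈ 7.83×10⁻⁶ s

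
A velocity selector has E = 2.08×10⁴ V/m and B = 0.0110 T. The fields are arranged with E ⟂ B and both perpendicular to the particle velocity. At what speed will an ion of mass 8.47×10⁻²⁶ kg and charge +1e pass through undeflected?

v = 1.89×10⁶ m/s

For undeflected motion the electric and magnetic forces balance: qE = qvB.
v = E/B = 2.08×10⁴/0.0110 = 1.89×10⁶ m/s.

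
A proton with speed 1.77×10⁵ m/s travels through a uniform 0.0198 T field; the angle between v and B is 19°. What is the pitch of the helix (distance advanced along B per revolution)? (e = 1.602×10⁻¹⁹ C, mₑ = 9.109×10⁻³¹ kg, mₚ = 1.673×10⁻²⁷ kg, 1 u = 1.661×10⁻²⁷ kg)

p ≈ 0.555 m

v∥ = v cosθ = 1.77×10⁵·cos19° ≈ 1.674×10⁵ m/s.
T = 2πm/(|q|B) = 2π(1.673×10⁻²⁷)/((1.602×10⁻¹⁹)(0.0198)) ≈ 3.314×10⁻⁶ s.
pitch = v∥ T = (1.674×10⁵)(3.314×10⁻⁶) ≈ 0.555 m.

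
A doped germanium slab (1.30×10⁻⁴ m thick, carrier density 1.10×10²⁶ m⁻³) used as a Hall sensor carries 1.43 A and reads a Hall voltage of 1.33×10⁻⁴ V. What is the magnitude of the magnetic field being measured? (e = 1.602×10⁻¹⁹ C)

From V_H = IB/(n e t), B = V_H n e t / I.
B = (1.33×10⁻⁴)(1.10×10²⁶)(1.602×10⁻¹⁹)(1.30×10⁻⁴)/1.43 ≈ 0.213 T.

B ≈ 0.213 T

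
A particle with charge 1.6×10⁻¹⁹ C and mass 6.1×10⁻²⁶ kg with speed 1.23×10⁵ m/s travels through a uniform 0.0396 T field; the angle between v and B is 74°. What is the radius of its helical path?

r ≈ 1.14 m

v⊥ = v sinθ = 1.23×10⁵·sin74° ≈ 1.182×10⁵ m/s.
r = m v⊥/(|q|B) = (6.1×10⁻²⁶)(1.182×10⁵)/((1.6×10⁻¹⁹)(0.0396)) ≈ 1.14 m.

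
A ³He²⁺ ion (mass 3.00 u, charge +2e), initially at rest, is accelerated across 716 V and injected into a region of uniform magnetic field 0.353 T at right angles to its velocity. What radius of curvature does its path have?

Acceleration: |q|V = ½mv² ⇒ v = √(2|q|V/m) = √(2·3.204×10⁻¹⁹·716/4.983×10⁻²⁷) ≈ 3.034×10⁵ m/s.
In the field: r = mv/(|q|B) = (4.983×10⁻²⁷)(3.034×10⁵)/((3.204×10⁻¹⁹)(0.353)) ≈ 0.0134 m.

r ≈ 0.0134 m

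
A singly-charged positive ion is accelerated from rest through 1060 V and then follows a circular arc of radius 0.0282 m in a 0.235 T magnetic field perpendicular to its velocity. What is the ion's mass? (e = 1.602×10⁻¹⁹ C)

Combine |q|V = ½mv² and r = mv/(|q|B): eliminate v to get m = qB²r²/(2V).
m = (1.602×10⁻¹⁹)(0.235)²(0.0282)²/(2·1060) ≈ 3.32×10⁻²⁷ kg.

m ≈ 3.32×10⁻²⁷ kg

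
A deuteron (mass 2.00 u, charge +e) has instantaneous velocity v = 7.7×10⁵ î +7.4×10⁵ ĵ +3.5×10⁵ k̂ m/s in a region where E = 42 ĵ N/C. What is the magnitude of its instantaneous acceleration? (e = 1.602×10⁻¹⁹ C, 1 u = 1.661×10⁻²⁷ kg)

|a| ≈ 2.03×10⁹ m/s²

Only an electric field acts, so F = qE = (1.602×10⁻¹⁹ C)·(0, 42.0, 0) = (0, 6.73×10⁻¹⁸, 0) N.
|a| = |F|/m = 6.728×10⁻¹⁸/3.322×10⁻²⁷ ≈ 2.03×10⁹ m/s².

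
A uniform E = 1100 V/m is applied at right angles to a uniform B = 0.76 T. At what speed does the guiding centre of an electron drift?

In crossed fields the guiding centre drifts at v_d = |E×B|/B² = E/B, independent of charge and mass.
v_d = 1100/0.76 = 1400 m/s.

v_d ≈ 1400 m/s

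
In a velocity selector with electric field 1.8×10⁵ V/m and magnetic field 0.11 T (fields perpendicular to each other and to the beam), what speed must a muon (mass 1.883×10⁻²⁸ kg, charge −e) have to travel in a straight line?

Zero net Lorentz force requires |qE| = |q v×B|, i.e. E = vB.
v = E/B = 1.8×10⁵/0.11 = 1.6×10⁶ m/s.
The result is independent of the particle's charge and mass.

v = 1.6×10⁶ m/s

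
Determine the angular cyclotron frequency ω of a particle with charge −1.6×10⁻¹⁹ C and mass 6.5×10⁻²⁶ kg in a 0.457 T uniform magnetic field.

ω = |q|B/m.
ω = (1.6×10⁻¹⁹)(0.457)/6.5×10⁻²⁶ ≈ 1.12×10⁶ rad/s.

ω ≈ 1.12×10⁶ rad/s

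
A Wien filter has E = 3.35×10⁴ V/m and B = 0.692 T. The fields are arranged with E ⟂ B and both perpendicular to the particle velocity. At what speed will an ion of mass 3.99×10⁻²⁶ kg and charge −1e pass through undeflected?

Straight-line motion ⇒ electric and magnetic forces cancel, so E = vB.
v = E/B = 3.35×10⁴/0.692 = 4.84×10⁴ m/s.
The result is independent of the particle's charge and mass.

v = 4.84×10⁴ m/s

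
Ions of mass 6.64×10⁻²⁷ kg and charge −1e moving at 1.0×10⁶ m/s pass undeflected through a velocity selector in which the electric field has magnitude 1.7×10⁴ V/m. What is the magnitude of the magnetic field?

B = 0.017 T

Balance of forces in the selector: qE = qvB ⇒ B = E/v.
B = 1.7×10⁴/1.0×10⁶ = 0.017 T.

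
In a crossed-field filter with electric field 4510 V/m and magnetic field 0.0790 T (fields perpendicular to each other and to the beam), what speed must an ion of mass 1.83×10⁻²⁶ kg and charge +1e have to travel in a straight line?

Straight-line motion ⇒ electric and magnetic forces cancel, so E = vB.
v = E/B = 4510/0.0790 = 5.71×10⁴ m/s.

v = 5.71×10⁴ m/s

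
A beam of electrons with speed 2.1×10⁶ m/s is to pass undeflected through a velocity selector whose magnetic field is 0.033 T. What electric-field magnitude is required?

E = 6.9×10⁴ V/m

For straight-line motion qE = qvB, so E = vB.
E = 2.1×10⁶ × 0.033 = 6.9×10⁴ V/m.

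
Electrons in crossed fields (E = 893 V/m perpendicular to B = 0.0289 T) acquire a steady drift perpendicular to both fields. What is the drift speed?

In crossed fields the guiding centre drifts at v_d = |E×B|/B² = E/B, independent of charge and mass.
v_d = 893/0.0289 = 3.09×10⁴ m/s.

v_d ≈ 3.09×10⁴ m/s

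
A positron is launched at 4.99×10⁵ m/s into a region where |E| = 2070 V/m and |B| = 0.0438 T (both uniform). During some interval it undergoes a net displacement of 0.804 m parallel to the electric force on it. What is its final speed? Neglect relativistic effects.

B does no work; ΔKE = |q|E d.
½mv_f² = ½mv₀² + |q|Ed = ½(9.109×10⁻³¹)(4.99×10⁵)² + (1.602×10⁻¹⁹)(2070)(0.804) ≈ 1.134×10⁻¹⁹ J + 2.666×10⁻¹⁶ J ≈ 2.667×10⁻¹⁶ J.
v_f = √(2·2.667×10⁻¹⁶/9.109×10⁻³¹) ≈ 2.42×10⁷ m/s.

v_f ≈ 2.42×10⁷ m/s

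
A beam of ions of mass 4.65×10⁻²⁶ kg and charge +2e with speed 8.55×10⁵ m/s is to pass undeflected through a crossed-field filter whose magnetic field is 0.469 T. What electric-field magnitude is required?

For straight-line motion qE = qvB, so E = vB.
E = 8.55×10⁵ × 0.469 = 4.01×10⁵ V/m.

E = 4.01×10⁵ V/m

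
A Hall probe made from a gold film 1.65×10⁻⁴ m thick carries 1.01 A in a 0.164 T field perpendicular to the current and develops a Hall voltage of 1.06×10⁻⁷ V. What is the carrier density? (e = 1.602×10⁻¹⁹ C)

n ≈ 5.91×10²⁸ m⁻³

From V_H = IB/(n e t), n = IB/(V_H e t).
n = (1.01)(0.164)/((1.06×10⁻⁷)(1.602×10⁻¹⁹)(1.65×10⁻⁴)) ≈ 5.91×10²⁸ m⁻³.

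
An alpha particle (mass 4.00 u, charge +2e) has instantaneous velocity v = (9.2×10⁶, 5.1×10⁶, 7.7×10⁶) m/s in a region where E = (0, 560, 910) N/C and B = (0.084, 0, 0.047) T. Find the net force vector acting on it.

F ≈ (7.68×10⁻¹⁴, 6.89×10⁻¹⁴, -1.37×10⁻¹³) N

v×B = (2.40×10⁵, 2.14×10⁵, -4.28×10⁵) N/C.
E + v×B = (2.40×10⁵, 2.15×10⁵, -4.27×10⁵) N/C.
F = q(E + v×B) = (3.204×10⁻¹⁹ C)·(2.40×10⁵, 2.15×10⁵, -4.27×10⁵) = (7.68×10⁻¹⁴, 6.89×10⁻¹⁴, -1.37×10⁻¹³) N.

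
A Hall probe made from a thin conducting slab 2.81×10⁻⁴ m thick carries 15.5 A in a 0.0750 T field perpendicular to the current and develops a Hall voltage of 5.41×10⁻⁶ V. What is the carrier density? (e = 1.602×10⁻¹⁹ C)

From V_H = IB/(n e t), n = IB/(V_H e t).
n = (15.5)(0.0750)/((5.41×10⁻⁶)(1.602×10⁻¹⁹)(2.81×10⁻⁴)) ≈ 4.77×10²⁷ m⁻³.

n ≈ 4.77×10²⁷ m⁻³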